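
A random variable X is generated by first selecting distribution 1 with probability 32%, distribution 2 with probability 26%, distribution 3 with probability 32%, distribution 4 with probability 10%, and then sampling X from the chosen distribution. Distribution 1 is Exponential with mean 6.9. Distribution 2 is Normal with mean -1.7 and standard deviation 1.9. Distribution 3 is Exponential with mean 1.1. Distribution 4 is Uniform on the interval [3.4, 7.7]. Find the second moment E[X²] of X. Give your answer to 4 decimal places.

36.1691

For each component E[X²] = Var + (mean)², giving 1: 95.22; 2: 6.5; 3: 2.42; 4: 32.3433.
Overall E[X²] = 0.32·95.22 + 0.26·6.5 + 0.32·2.42 + 0.1·32.3433 = 36.1691.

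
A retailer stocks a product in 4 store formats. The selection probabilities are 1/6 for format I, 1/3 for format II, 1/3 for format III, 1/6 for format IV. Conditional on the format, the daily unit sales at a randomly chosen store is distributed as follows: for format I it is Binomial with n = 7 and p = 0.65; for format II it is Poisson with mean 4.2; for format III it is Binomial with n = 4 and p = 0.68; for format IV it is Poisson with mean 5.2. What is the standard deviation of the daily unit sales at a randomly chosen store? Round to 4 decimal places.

1.9151

Per component, I: μ=4.55, E[X²]=22.295; II: μ=4.2, E[X²]=21.84; III: μ=2.72, E[X²]=8.2688; IV: μ=5.2, E[X²]=32.24.
E[X] = 0.166667·4.55 + 0.333333·4.2 + 0.333333·2.72 + 0.166667·5.2 = 3.93167.
E[X²] = 0.166667·22.295 + 0.333333·21.84 + 0.333333·8.2688 + 0.166667·32.24 = 19.1254.
Var(X) = E[X²] − (E[X])² = 19.1254 − 15.458 = 3.66743.
SD(X) = √3.66743 = 1.91505.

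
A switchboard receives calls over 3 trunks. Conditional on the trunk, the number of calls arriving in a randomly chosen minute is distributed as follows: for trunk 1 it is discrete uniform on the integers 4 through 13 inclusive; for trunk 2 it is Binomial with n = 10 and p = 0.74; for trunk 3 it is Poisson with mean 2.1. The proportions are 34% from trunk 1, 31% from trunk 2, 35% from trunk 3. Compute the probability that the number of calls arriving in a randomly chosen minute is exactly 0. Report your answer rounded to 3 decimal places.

0.043

Conditional on each trunk, P(X = 0): 1: 0; 2: 1.41167e-06; 3: 0.122456.
By total probability, P(X = 0) = 0.34·0 + 0.31·1.41167e-06 + 0.35·0.122456 = 0.0428602.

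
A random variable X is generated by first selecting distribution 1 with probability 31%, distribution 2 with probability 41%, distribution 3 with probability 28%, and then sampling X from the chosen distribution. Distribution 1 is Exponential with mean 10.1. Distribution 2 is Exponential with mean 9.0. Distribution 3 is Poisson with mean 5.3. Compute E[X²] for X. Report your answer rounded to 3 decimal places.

139.015

For each component E[X²] = Var + (mean)², giving 1: 204.02; 2: 162; 3: 33.39.
Overall E[X²] = 0.31·204.02 + 0.41·162 + 0.28·33.39 = 139.015.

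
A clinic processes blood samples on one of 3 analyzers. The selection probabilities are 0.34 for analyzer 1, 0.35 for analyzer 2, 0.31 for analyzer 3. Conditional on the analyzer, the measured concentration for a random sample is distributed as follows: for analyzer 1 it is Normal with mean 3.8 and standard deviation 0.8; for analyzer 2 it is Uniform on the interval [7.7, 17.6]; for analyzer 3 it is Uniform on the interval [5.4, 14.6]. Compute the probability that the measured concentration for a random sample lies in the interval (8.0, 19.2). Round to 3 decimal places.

Conditional on each analyzer, P(8.0 < X < 19.2): 1: 7.60496e-08; 2: 0.969697; 3: 0.717391.
By total probability, P(8.0 < X < 19.2) = 0.34·7.60496e-08 + 0.35·0.969697 + 0.31·0.717391 = 0.561785.

0.562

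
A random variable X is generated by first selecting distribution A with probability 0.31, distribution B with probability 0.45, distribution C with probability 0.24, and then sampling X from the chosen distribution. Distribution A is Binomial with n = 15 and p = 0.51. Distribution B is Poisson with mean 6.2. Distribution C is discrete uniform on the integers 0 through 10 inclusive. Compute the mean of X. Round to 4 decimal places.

Component means — A: 7.65; B: 6.2; C: 5.
E[X] = 0.31·7.65 + 0.45·6.2 + 0.24·5 = 6.3615.

6.3615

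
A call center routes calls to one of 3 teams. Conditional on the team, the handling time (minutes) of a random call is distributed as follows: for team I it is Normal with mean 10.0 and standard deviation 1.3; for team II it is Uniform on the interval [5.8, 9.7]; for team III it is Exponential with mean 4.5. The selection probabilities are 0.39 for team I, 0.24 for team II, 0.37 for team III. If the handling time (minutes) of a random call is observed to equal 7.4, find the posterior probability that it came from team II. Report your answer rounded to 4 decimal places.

0.6574

Likelihoods f(7.4 | ·): I: 0.0415315; II: 0.25641; III: 0.0429155.
Posterior ∝ prior × likelihood. Numerator for II: 0.24·0.25641 = 0.0615385.
Normalizing constant: 0.39·0.0415315 + 0.24·0.25641 + 0.37·0.0429155 = 0.0936145.
P(II | observation) = 0.0615385 / 0.0936145 = 0.65736.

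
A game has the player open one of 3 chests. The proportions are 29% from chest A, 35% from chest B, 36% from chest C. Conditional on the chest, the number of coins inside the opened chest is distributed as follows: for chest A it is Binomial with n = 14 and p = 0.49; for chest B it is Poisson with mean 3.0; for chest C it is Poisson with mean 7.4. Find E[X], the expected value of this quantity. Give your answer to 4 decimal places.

Component means — A: 6.86; B: 3; C: 7.4.
E[X] = 0.29·6.86 + 0.35·3 + 0.36·7.4 = 5.7034.

5.7034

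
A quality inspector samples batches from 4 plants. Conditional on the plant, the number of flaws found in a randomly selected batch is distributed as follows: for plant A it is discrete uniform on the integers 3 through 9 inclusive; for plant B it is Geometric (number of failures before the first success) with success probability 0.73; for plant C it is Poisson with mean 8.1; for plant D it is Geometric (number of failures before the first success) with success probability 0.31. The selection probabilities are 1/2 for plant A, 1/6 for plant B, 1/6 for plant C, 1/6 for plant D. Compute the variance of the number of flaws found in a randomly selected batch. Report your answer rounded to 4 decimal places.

Per component, A: μ=6, E[X²]=40; B: μ=0.369863, E[X²]=0.64346; C: μ=8.1, E[X²]=73.71; D: μ=2.22581, E[X²]=12.1342.
E[X] = 0.5·6 + 0.166667·0.369863 + 0.166667·8.1 + 0.166667·2.22581 = 4.78261.
E[X²] = 0.5·40 + 0.166667·0.64346 + 0.166667·73.71 + 0.166667·12.1342 = 34.4146.
Var(X) = E[X²] − (E[X])² = 34.4146 − 22.8734 = 11.5412.

11.5412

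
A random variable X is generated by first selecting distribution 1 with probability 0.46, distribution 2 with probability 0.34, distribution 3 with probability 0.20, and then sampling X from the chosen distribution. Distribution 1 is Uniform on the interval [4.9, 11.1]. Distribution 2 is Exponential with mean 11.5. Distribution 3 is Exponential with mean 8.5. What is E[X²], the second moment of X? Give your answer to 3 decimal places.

149.744

For each component E[X²] = Var + (mean)², giving 1: 67.2033; 2: 264.5; 3: 144.5.
Overall E[X²] = 0.46·67.2033 + 0.34·264.5 + 0.2·144.5 = 149.744.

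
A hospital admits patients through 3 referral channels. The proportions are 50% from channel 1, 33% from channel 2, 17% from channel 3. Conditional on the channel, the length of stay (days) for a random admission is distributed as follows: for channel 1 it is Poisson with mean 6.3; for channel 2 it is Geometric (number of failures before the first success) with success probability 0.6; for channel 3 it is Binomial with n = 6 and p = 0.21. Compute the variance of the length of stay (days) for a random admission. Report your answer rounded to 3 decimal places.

11.101

Per component, 1: μ=6.3, E[X²]=45.99; 2: μ=0.666667, E[X²]=1.55556; 3: μ=1.26, E[X²]=2.583.
E[X] = 0.5·6.3 + 0.33·0.666667 + 0.17·1.26 = 3.5842.
E[X²] = 0.5·45.99 + 0.33·1.55556 + 0.17·2.583 = 23.9474.
Var(X) = E[X²] − (E[X])² = 23.9474 − 12.8465 = 11.101.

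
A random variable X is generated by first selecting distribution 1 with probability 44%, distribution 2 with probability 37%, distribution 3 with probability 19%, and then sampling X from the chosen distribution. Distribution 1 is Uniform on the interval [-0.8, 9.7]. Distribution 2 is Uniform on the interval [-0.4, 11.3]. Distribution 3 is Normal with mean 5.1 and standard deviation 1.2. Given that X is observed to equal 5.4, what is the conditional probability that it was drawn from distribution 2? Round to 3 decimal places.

Likelihoods f(5.4 | ·): 1: 0.0952381; 2: 0.0854701; 3: 0.322223.
Posterior ∝ prior × likelihood. Numerator for 2: 0.37·0.0854701 = 0.0316239.
Normalizing constant: 0.44·0.0952381 + 0.37·0.0854701 + 0.19·0.322223 = 0.134751.
P(2 | observation) = 0.0316239 / 0.134751 = 0.234684.

0.235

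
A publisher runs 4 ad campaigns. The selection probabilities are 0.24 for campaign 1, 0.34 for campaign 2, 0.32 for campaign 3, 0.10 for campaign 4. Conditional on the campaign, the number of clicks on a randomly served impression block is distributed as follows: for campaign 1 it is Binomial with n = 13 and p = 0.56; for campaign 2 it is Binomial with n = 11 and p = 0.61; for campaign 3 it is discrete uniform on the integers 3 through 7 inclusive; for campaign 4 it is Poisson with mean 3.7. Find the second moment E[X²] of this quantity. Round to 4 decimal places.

For each component E[X²] = Var + (mean)², giving 1: 56.2016; 2: 47.641; 3: 27; 4: 17.39.
Overall E[X²] = 0.24·56.2016 + 0.34·47.641 + 0.32·27 + 0.1·17.39 = 40.0653.

40.0653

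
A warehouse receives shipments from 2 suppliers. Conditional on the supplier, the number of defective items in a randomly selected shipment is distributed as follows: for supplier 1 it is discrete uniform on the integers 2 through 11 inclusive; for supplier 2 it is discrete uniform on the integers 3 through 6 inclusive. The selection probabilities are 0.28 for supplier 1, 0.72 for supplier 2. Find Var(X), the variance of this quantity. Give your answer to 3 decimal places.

4.016

Per component, 1: μ=6.5, E[X²]=50.5; 2: μ=4.5, E[X²]=21.5.
E[X] = 0.28·6.5 + 0.72·4.5 = 5.06.
E[X²] = 0.28·50.5 + 0.72·21.5 = 29.62.
Var(X) = E[X²] − (E[X])² = 29.62 − 25.6036 = 4.0164.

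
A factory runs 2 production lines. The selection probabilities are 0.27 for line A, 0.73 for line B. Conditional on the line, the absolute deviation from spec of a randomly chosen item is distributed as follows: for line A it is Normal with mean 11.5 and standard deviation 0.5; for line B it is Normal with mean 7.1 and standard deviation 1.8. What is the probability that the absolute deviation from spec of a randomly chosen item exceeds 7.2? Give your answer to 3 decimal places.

0.619

Conditional on each line, P(X > 7.2): A: 1; B: 0.477848.
By total probability, P(X > 7.2) = 0.27·1 + 0.73·0.477848 = 0.618829.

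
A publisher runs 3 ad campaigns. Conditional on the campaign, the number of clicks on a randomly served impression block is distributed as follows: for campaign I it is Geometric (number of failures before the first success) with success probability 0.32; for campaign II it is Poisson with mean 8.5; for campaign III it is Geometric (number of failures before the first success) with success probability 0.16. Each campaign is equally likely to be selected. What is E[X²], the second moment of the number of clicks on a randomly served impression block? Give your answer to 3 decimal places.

50.760

For each component E[X²] = Var + (mean)², giving I: 11.1562; II: 80.75; III: 60.375.
Overall E[X²] = 0.333333·11.1562 + 0.333333·80.75 + 0.333333·60.375 = 50.7604.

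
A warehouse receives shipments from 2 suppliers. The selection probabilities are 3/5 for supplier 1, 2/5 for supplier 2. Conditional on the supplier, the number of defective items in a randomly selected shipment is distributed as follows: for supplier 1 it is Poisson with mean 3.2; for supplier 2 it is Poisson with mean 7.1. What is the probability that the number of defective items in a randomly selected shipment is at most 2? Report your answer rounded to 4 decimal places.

Conditional on each supplier, P(X ≤ 2): 1: 0.379904; 2: 0.0274801.
By total probability, P(X ≤ 2) = 0.6·0.379904 + 0.4·0.0274801 = 0.238934.

0.2389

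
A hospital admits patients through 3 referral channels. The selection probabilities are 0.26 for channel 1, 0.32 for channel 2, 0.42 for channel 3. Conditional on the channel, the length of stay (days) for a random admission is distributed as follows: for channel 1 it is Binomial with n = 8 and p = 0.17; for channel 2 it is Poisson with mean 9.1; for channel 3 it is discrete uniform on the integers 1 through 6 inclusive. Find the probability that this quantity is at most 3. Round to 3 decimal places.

Conditional on each channel, P(X ≤ 3): 1: 0.967214; 2: 0.019776; 3: 0.5.
By total probability, P(X ≤ 3) = 0.26·0.967214 + 0.32·0.019776 + 0.42·0.5 = 0.467804.

0.468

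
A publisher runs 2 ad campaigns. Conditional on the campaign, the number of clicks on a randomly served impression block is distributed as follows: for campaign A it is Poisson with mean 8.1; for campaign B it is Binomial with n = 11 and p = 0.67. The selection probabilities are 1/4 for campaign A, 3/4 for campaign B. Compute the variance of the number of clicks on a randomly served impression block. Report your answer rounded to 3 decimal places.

Per component, A: μ=8.1, E[X²]=73.71; B: μ=7.37, E[X²]=56.749.
E[X] = 0.25·8.1 + 0.75·7.37 = 7.5525.
E[X²] = 0.25·73.71 + 0.75·56.749 = 60.9892.
Var(X) = E[X²] − (E[X])² = 60.9892 − 57.0403 = 3.94899.

3.949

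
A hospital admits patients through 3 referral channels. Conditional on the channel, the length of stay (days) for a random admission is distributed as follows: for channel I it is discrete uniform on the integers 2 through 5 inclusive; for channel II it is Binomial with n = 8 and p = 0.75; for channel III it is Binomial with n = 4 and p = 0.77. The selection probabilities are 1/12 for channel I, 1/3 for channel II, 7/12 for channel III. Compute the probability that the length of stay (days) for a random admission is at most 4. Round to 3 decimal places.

0.684

Conditional on each channel, P(X ≤ 4): I: 0.75; II: 0.113815; III: 1.
By total probability, P(X ≤ 4) = 0.0833333·0.75 + 0.333333·0.113815 + 0.583333·1 = 0.683772.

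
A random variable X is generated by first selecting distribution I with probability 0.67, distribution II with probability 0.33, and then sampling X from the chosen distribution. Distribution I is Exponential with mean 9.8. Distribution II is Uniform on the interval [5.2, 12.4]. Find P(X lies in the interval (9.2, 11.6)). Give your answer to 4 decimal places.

Conditional on each component, P(9.2 < X < 11.6): I: 0.0849544; II: 0.333333.
By total probability, P(9.2 < X < 11.6) = 0.67·0.0849544 + 0.33·0.333333 = 0.166919.

0.1669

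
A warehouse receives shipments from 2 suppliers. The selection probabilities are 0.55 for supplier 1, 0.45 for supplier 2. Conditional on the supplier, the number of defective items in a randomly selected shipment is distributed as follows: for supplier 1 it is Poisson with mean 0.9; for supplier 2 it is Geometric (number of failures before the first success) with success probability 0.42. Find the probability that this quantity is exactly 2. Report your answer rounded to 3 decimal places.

Conditional on each supplier, P(X = 2): 1: 0.164661; 2: 0.141288.
By total probability, P(X = 2) = 0.55·0.164661 + 0.45·0.141288 = 0.154143.

0.154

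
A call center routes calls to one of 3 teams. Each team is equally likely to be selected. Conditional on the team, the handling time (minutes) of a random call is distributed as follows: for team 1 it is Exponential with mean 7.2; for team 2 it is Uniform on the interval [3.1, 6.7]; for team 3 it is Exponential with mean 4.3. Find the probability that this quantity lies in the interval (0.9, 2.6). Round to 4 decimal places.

Conditional on each team, P(0.9 < X < 2.6): 1: 0.185595; 2: 0; 3: 0.264885.
By total probability, P(0.9 < X < 2.6) = 0.333333·0.185595 + 0.333333·0 + 0.333333·0.264885 = 0.15016.

0.1502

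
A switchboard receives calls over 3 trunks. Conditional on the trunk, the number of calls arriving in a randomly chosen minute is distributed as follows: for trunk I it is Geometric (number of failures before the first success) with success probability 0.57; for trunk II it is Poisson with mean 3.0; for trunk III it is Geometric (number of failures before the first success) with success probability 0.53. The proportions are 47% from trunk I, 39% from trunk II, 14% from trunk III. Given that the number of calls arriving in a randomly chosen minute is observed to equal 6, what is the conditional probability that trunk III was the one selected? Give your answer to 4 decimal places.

0.0361

Likelihoods P(X=6 | ·): I: 0.00360318; II: 0.0504094; III: 0.00571298.
Posterior ∝ prior × likelihood. Numerator for III: 0.14·0.00571298 = 0.000799818.
Normalizing constant: 0.47·0.00360318 + 0.39·0.0504094 + 0.14·0.00571298 = 0.022153.
P(III | observation) = 0.000799818 / 0.022153 = 0.0361043.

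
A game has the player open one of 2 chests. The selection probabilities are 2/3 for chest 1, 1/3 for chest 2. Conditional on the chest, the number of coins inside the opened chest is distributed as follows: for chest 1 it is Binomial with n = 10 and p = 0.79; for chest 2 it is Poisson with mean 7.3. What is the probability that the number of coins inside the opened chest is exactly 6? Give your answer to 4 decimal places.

0.1135

Conditional on each chest, P(X = 6): 1: 0.0992794; 2: 0.141989.
By total probability, P(X = 6) = 0.666667·0.0992794 + 0.333333·0.141989 = 0.113516.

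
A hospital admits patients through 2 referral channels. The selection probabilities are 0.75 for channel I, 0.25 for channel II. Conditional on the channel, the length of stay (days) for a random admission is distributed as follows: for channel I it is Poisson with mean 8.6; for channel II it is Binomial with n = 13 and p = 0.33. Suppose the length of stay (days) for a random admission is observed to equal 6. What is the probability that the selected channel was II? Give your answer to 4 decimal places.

Likelihoods P(X=6 | ·): I: 0.103449; II: 0.134315.
Posterior ∝ prior × likelihood. Numerator for II: 0.25·0.134315 = 0.0335788.
Normalizing constant: 0.75·0.103449 + 0.25·0.134315 = 0.111165.
P(II | observation) = 0.0335788 / 0.111165 = 0.302061.

0.3021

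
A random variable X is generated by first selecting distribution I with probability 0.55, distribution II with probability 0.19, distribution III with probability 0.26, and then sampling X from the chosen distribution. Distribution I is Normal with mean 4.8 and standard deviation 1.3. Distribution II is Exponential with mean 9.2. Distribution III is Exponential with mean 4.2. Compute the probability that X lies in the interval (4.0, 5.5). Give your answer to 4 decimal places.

0.2883

Conditional on each component, P(4.0 < X < 5.5): I: 0.43572; II: 0.0973994; III: 0.115873.
By total probability, P(4.0 < X < 5.5) = 0.55·0.43572 + 0.19·0.0973994 + 0.26·0.115873 = 0.288279.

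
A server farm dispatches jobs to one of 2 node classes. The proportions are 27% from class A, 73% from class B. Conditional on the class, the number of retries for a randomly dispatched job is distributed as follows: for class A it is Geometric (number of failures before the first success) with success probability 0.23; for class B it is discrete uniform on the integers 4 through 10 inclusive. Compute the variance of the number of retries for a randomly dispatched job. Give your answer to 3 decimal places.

9.479

Per component, A: μ=3.34783, E[X²]=25.7637; B: μ=7, E[X²]=53.
E[X] = 0.27·3.34783 + 0.73·7 = 6.01391.
E[X²] = 0.27·25.7637 + 0.73·53 = 45.6462.
Var(X) = E[X²] − (E[X])² = 45.6462 − 36.1672 = 9.47905.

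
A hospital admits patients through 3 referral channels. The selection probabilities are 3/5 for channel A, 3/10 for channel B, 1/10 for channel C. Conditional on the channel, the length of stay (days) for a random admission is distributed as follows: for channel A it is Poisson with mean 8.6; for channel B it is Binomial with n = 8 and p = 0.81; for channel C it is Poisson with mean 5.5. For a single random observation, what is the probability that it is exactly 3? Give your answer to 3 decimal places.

0.025

Conditional on each channel, P(X = 3): A: 0.0195169; B: 0.00736904; C: 0.113323.
By total probability, P(X = 3) = 0.6·0.0195169 + 0.3·0.00736904 + 0.1·0.113323 = 0.0252531.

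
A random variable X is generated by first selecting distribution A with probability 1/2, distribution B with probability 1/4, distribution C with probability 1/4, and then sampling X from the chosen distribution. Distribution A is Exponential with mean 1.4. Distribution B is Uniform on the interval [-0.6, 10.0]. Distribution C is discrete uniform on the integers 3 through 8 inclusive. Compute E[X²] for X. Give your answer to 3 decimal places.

For each component E[X²] = Var + (mean)², giving A: 3.92; B: 31.4533; C: 33.1667.
Overall E[X²] = 0.5·3.92 + 0.25·31.4533 + 0.25·33.1667 = 18.115.

18.115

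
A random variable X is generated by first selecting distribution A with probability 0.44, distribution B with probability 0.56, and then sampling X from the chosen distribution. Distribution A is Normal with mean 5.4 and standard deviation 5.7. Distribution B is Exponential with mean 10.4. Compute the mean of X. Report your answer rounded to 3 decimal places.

Component means — A: 5.4; B: 10.4.
E[X] = 0.44·5.4 + 0.56·10.4 = 8.2.

8.200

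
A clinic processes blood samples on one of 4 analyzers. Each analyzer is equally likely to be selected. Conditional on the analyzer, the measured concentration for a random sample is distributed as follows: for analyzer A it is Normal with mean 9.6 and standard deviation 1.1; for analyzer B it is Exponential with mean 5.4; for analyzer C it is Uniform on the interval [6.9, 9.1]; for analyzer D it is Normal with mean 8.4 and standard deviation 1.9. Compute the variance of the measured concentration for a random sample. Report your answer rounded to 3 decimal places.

10.943

Per component, A: μ=9.6, E[X²]=93.37; B: μ=5.4, E[X²]=58.32; C: μ=8, E[X²]=64.4033; D: μ=8.4, E[X²]=74.17.
E[X] = 0.25·9.6 + 0.25·5.4 + 0.25·8 + 0.25·8.4 = 7.85.
E[X²] = 0.25·93.37 + 0.25·58.32 + 0.25·64.4033 + 0.25·74.17 = 72.5658.
Var(X) = E[X²] − (E[X])² = 72.5658 − 61.6225 = 10.9433.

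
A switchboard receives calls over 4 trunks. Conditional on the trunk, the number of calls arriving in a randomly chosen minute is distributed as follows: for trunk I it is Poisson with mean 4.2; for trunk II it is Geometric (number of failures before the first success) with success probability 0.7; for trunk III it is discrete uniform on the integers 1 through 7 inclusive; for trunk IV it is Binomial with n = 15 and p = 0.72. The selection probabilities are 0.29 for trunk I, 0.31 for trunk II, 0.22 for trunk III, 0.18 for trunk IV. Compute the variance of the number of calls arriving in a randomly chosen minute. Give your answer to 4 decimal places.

Per component, I: μ=4.2, E[X²]=21.84; II: μ=0.428571, E[X²]=0.795918; III: μ=4, E[X²]=20; IV: μ=10.8, E[X²]=119.664.
E[X] = 0.29·4.2 + 0.31·0.428571 + 0.22·4 + 0.18·10.8 = 4.17486.
E[X²] = 0.29·21.84 + 0.31·0.795918 + 0.22·20 + 0.18·119.664 = 32.5199.
Var(X) = E[X²] − (E[X])² = 32.5199 − 17.4294 = 15.0904.

15.0904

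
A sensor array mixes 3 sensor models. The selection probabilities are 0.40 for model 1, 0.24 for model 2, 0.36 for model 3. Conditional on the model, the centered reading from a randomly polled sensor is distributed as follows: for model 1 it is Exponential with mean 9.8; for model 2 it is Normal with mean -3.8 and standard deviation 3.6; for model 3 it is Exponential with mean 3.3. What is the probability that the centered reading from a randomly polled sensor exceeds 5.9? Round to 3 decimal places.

0.280

Conditional on each model, P(X > 5.9): 1: 0.547693; 2: 0.0035253; 3: 0.167315.
By total probability, P(X > 5.9) = 0.4·0.547693 + 0.24·0.0035253 + 0.36·0.167315 = 0.280156.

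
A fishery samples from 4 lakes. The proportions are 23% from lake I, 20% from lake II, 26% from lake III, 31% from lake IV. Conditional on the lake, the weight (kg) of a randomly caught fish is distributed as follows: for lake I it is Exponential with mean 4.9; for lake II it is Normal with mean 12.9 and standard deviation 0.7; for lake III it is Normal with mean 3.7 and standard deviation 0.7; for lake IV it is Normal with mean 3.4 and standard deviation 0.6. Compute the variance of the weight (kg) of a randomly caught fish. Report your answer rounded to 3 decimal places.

19.054

Per component, I: μ=4.9, E[X²]=48.02; II: μ=12.9, E[X²]=166.9; III: μ=3.7, E[X²]=14.18; IV: μ=3.4, E[X²]=11.92.
E[X] = 0.23·4.9 + 0.2·12.9 + 0.26·3.7 + 0.31·3.4 = 5.723.
E[X²] = 0.23·48.02 + 0.2·166.9 + 0.26·14.18 + 0.31·11.92 = 51.8066.
Var(X) = E[X²] − (E[X])² = 51.8066 − 32.7527 = 19.0539.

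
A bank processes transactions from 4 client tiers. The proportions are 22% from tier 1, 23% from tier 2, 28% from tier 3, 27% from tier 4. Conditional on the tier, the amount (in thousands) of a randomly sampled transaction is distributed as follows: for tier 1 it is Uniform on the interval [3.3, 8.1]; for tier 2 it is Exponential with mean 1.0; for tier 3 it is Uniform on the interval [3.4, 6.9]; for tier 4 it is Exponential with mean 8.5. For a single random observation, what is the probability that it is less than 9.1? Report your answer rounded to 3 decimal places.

Conditional on each tier, P(X < 9.1): 1: 1; 2: 0.999888; 3: 1; 4: 0.657193.
By total probability, P(X < 9.1) = 0.22·1 + 0.23·0.999888 + 0.28·1 + 0.27·0.657193 = 0.907416.

0.907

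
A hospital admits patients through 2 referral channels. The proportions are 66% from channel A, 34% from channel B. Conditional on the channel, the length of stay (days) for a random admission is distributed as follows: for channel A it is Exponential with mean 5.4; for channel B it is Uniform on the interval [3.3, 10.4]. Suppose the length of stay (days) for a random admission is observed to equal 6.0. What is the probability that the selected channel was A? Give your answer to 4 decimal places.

Likelihoods f(6.0 | ·): A: 0.0609617; B: 0.140845.
Posterior ∝ prior × likelihood. Numerator for A: 0.66·0.0609617 = 0.0402347.
Normalizing constant: 0.66·0.0609617 + 0.34·0.140845 = 0.088122.
P(A | observation) = 0.0402347 / 0.088122 = 0.456579.

0.4566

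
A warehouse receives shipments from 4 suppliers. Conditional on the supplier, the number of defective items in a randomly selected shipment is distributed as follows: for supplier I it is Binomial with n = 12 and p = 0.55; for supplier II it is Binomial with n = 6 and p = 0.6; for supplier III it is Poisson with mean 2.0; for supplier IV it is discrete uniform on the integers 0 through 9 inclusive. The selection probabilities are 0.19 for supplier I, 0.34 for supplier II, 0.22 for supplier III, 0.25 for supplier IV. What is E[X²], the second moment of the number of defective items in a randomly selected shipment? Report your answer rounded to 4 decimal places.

For each component E[X²] = Var + (mean)², giving I: 46.53; II: 14.4; III: 6; IV: 28.5.
Overall E[X²] = 0.19·46.53 + 0.34·14.4 + 0.22·6 + 0.25·28.5 = 22.1817.

22.1817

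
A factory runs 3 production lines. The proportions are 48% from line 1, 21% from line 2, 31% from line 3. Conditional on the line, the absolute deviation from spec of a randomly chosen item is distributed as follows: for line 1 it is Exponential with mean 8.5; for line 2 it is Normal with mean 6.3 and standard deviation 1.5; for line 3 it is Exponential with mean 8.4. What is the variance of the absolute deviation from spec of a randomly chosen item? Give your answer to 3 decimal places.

57.803

Per component, 1: μ=8.5, E[X²]=144.5; 2: μ=6.3, E[X²]=41.94; 3: μ=8.4, E[X²]=141.12.
E[X] = 0.48·8.5 + 0.21·6.3 + 0.31·8.4 = 8.007.
E[X²] = 0.48·144.5 + 0.21·41.94 + 0.31·141.12 = 121.915.
Var(X) = E[X²] − (E[X])² = 121.915 − 64.112 = 57.8026.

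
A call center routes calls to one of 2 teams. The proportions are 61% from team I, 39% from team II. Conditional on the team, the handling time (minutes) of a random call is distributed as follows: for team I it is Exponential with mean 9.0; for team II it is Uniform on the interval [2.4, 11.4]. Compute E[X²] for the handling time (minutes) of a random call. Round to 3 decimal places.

For each component E[X²] = Var + (mean)², giving I: 162; II: 54.36.
Overall E[X²] = 0.61·162 + 0.39·54.36 = 120.02.

120.020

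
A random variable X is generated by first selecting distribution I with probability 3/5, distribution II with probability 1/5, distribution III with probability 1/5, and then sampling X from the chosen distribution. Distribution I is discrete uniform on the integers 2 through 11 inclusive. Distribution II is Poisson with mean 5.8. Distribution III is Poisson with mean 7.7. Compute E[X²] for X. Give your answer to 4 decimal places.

For each component E[X²] = Var + (mean)², giving I: 50.5; II: 39.44; III: 66.99.
Overall E[X²] = 0.6·50.5 + 0.2·39.44 + 0.2·66.99 = 51.586.

51.5860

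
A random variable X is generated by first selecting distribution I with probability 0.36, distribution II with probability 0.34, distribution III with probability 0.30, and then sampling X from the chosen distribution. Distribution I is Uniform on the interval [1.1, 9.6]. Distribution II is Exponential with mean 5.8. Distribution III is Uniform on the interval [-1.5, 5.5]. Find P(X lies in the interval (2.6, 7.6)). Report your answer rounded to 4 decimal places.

Conditional on each component, P(2.6 < X < 7.6): I: 0.588235; II: 0.369001; III: 0.414286.
By total probability, P(2.6 < X < 7.6) = 0.36·0.588235 + 0.34·0.369001 + 0.3·0.414286 = 0.461511.

0.4615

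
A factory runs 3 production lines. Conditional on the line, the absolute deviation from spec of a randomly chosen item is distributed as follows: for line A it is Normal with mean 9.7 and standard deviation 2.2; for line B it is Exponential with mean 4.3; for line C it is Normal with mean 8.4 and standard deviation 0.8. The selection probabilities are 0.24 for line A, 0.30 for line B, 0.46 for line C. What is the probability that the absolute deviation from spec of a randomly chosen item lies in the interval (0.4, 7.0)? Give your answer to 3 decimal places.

Conditional on each line, P(0.4 < X < 7.0): A: 0.109848; B: 0.714832; C: 0.0400592.
By total probability, P(0.4 < X < 7.0) = 0.24·0.109848 + 0.3·0.714832 + 0.46·0.0400592 = 0.25924.

0.259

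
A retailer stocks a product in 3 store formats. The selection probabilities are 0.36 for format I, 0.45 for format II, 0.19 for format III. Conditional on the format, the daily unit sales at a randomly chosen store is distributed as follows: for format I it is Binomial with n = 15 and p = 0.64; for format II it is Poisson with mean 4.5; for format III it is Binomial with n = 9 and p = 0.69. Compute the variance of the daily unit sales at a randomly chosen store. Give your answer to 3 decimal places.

Per component, I: μ=9.6, E[X²]=95.616; II: μ=4.5, E[X²]=24.75; III: μ=6.21, E[X²]=40.4892.
E[X] = 0.36·9.6 + 0.45·4.5 + 0.19·6.21 = 6.6609.
E[X²] = 0.36·95.616 + 0.45·24.75 + 0.19·40.4892 = 53.2522.
Var(X) = E[X²] − (E[X])² = 53.2522 − 44.3676 = 8.88462.

8.885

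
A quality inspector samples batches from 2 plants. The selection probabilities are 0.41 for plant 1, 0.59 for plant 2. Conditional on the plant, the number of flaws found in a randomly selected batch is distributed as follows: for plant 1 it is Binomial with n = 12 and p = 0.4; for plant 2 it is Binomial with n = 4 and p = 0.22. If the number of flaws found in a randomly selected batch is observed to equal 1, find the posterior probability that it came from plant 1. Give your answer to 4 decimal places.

Likelihoods P(X=1 | ·): 1: 0.0174143; 2: 0.417606.
Posterior ∝ prior × likelihood. Numerator for 1: 0.41·0.0174143 = 0.00713985.
Normalizing constant: 0.41·0.0174143 + 0.59·0.417606 = 0.253527.
P(1 | observation) = 0.00713985 / 0.253527 = 0.028162.

0.0282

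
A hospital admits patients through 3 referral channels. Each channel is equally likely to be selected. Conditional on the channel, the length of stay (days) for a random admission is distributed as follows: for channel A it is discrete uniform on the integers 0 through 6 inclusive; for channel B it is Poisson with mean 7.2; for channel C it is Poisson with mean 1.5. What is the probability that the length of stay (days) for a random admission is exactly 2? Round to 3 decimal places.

Conditional on each channel, P(X = 2): A: 0.142857; B: 0.0193515; C: 0.251021.
By total probability, P(X = 2) = 0.333333·0.142857 + 0.333333·0.0193515 + 0.333333·0.251021 = 0.137743.

0.138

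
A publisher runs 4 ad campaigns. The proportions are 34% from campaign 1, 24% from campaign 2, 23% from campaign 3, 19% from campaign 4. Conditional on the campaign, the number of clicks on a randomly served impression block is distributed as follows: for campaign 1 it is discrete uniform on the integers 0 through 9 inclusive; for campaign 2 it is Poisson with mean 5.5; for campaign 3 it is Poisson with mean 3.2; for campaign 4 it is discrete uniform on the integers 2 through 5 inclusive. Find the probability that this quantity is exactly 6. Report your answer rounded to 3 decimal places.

0.086

Conditional on each campaign, P(X = 6): 1: 0.1; 2: 0.157117; 3: 0.060789; 4: 0.
By total probability, P(X = 6) = 0.34·0.1 + 0.24·0.157117 + 0.23·0.060789 + 0.19·0 = 0.0856896.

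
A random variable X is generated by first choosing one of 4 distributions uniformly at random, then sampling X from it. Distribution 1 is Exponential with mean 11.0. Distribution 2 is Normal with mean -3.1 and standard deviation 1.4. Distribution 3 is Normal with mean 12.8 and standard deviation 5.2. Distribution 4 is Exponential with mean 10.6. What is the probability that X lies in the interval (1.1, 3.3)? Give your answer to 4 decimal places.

Conditional on each component, P(1.1 < X < 3.3): 1: 0.164019; 2: 0.00134748; 3: 0.0216312; 4: 0.16895.
By total probability, P(1.1 < X < 3.3) = 0.25·0.164019 + 0.25·0.00134748 + 0.25·0.0216312 + 0.25·0.16895 = 0.0889871.

0.0890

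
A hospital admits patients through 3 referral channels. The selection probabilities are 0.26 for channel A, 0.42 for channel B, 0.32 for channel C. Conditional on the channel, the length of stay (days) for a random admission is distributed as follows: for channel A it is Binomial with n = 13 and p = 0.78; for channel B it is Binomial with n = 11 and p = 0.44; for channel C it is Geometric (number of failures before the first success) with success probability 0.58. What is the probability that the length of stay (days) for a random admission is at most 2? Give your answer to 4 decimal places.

0.3274

Conditional on each channel, P(X ≤ 2): A: 2.90607e-06; B: 0.0740499; C: 0.925912.
By total probability, P(X ≤ 2) = 0.26·2.90607e-06 + 0.42·0.0740499 + 0.32·0.925912 = 0.327394.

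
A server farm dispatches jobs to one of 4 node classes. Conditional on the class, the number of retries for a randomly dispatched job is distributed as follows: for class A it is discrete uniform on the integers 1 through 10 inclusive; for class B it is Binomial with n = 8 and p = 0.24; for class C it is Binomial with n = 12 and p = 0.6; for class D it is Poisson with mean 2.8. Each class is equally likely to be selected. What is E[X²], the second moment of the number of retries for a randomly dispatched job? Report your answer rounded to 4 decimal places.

27.2514

For each component E[X²] = Var + (mean)², giving A: 38.5; B: 5.1456; C: 54.72; D: 10.64.
Overall E[X²] = 0.25·38.5 + 0.25·5.1456 + 0.25·54.72 + 0.25·10.64 = 27.2514.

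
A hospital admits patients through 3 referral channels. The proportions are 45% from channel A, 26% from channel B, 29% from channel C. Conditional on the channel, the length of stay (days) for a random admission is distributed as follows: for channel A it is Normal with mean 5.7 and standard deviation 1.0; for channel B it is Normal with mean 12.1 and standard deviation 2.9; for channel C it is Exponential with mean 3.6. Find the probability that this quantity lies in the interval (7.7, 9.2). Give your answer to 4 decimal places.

0.0462

Conditional on each channel, P(7.7 < X < 9.2): A: 0.0225175; B: 0.0940524; C: 0.0401366.
By total probability, P(7.7 < X < 9.2) = 0.45·0.0225175 + 0.26·0.0940524 + 0.29·0.0401366 = 0.0462261.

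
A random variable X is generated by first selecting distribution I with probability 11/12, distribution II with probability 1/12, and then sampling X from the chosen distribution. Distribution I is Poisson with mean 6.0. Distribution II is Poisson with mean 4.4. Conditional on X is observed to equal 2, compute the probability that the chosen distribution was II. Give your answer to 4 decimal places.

Likelihoods P(X=2 | ·): I: 0.0446175; II: 0.118845.
Posterior ∝ prior × likelihood. Numerator for II: 0.0833333·0.118845 = 0.00990372.
Normalizing constant: 0.916667·0.0446175 + 0.0833333·0.118845 = 0.0508031.
P(II | observation) = 0.00990372 / 0.0508031 = 0.194943.

0.1949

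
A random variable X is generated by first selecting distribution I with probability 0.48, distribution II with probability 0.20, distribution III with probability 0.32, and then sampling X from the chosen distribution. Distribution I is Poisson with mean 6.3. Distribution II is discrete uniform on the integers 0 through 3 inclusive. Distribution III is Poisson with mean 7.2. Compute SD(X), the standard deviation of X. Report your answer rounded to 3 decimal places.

Per component, I: μ=6.3, E[X²]=45.99; II: μ=1.5, E[X²]=3.5; III: μ=7.2, E[X²]=59.04.
E[X] = 0.48·6.3 + 0.2·1.5 + 0.32·7.2 = 5.628.
E[X²] = 0.48·45.99 + 0.2·3.5 + 0.32·59.04 = 41.668.
Var(X) = E[X²] − (E[X])² = 41.668 − 31.6744 = 9.99362.
SD(X) = √9.99362 = 3.16127.

3.161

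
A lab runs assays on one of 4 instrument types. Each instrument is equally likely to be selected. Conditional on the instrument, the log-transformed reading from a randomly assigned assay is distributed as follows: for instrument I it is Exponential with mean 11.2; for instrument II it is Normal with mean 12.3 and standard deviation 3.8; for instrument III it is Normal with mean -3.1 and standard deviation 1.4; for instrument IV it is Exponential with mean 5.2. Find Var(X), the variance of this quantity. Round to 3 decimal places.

79.605

Per component, I: μ=11.2, E[X²]=250.88; II: μ=12.3, E[X²]=165.73; III: μ=-3.1, E[X²]=11.57; IV: μ=5.2, E[X²]=54.08.
E[X] = 0.25·11.2 + 0.25·12.3 + 0.25·-3.1 + 0.25·5.2 = 6.4.
E[X²] = 0.25·250.88 + 0.25·165.73 + 0.25·11.57 + 0.25·54.08 = 120.565.
Var(X) = E[X²] − (E[X])² = 120.565 − 40.96 = 79.605.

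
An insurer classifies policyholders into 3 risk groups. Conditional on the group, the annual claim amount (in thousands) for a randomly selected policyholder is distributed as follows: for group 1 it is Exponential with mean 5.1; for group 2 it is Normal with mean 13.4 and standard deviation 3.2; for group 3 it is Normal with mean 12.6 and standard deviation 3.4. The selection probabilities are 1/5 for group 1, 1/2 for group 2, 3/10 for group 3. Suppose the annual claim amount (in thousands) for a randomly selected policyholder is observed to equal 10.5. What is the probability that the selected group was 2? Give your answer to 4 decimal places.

0.5481

Likelihoods f(10.5 | ·): 1: 0.0250204; 2: 0.0826836; 3: 0.0969599.
Posterior ∝ prior × likelihood. Numerator for 2: 0.5·0.0826836 = 0.0413418.
Normalizing constant: 0.2·0.0250204 + 0.5·0.0826836 + 0.3·0.0969599 = 0.0754339.
P(2 | observation) = 0.0413418 / 0.0754339 = 0.548054.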